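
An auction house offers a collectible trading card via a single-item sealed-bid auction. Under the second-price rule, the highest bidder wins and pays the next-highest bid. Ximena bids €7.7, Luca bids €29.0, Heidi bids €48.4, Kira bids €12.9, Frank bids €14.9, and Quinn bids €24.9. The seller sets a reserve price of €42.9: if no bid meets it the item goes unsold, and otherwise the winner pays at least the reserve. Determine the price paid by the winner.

Price paid: €42.9.

Sorted high to low: Heidi €48.4, then Luca €29.0, then Quinn €24.9, then Frank €14.9, then Kira €12.9, then Ximena €7.7.
Heidi has the highest bid, so Heidi wins.
The second-highest bid is €29.0, but the reserve €42.9 is higher, so the price is the reserve.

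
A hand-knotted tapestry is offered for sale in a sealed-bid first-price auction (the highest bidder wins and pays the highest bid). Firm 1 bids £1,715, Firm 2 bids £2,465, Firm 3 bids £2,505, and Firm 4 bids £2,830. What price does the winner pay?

£2,830

Bids in descending order: Firm 4 £2,830 > Firm 3 £2,505 > Firm 2 £2,465 > Firm 1 £1,715.
Firm 4 is the highest bidder, so Firm 4 wins.
Under the first-price rule, the price is the highest bid: £2,830.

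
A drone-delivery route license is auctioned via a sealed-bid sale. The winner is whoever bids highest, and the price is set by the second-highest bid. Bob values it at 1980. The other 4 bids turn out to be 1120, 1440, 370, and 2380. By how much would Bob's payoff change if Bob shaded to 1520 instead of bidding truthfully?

The highest competing bid is 2380.
Bidding truthfully at 1980: the top bid is 2380 (a rival), so Bob loses. Payoff = 0.
Bidding 1520: the top bid is 2380 (a rival), so Bob loses. Payoff = 0.
Change = 0 − 0 = 0.

Change in payoff: 0.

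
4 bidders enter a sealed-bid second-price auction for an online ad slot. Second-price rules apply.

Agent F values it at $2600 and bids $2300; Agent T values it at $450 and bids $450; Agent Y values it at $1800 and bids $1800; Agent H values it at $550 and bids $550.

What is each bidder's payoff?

Sorted high to low: Agent F $2300, then Agent Y $1800, then Agent H $550, then Agent T $450.
Agent F has the top bid and wins; the price is the second-highest bid, $1800.
Agent F's payoff = $2600 − $1800 = $800. All other bidders lose, so their payoff is 0.

Payoffs: Agent F $800, Agent T $0, Agent Y $0, Agent H $0.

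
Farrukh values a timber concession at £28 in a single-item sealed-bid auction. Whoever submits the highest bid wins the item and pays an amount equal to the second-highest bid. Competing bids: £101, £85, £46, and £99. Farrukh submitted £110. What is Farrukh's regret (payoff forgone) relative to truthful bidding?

The highest competing bid is £101.
Bidding truthfully at £28: the top bid is £101 (a rival), so Farrukh loses. Payoff = £0.
Bidding £110: Farrukh has the top bid, wins, and pays the second-highest bid £101. Payoff = £28 − £101 = -£73.
Regret = truthful payoff − actual payoff = £0 − -£73 = £73.

£73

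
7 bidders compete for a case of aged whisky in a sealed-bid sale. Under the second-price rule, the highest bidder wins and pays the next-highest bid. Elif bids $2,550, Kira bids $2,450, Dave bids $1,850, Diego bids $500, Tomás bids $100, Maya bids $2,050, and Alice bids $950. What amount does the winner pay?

The winner pays $2,450.

Ranking the bids: Elif $2,550; Kira $2,450; Maya $2,050; Dave $1,850; Alice $950; Diego $500; Tomás $100.
Elif has the highest bid, so Elif wins.
The second-highest bid is $2,450, so that is what Elif pays.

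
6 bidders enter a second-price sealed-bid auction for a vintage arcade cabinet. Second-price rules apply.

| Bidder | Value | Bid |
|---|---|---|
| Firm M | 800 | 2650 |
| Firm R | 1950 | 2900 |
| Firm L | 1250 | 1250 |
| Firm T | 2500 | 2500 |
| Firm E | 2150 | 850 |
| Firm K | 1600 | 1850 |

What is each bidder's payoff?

Firm M 0, Firm R -700, Firm L 0, Firm T 0, Firm E 0, Firm K 0.

Sorted high to low: Firm R 2900 > Firm M 2650 > Firm T 2500 > Firm K 1850 > Firm L 1250 > Firm E 850.
Firm R has the top bid and wins; the price is the second-highest bid, 2650.
Firm R's payoff = 1950 − 2650 = -700. All other bidders lose, so their payoff is 0.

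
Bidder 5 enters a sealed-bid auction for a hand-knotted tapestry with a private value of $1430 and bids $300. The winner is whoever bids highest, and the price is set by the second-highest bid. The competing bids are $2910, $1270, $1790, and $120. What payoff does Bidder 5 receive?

Highest competing bid: $2910.
Bidder 5's bid $300 is not the highest, so Bidder 5 loses, pays nothing, and earns zero payoff.

$0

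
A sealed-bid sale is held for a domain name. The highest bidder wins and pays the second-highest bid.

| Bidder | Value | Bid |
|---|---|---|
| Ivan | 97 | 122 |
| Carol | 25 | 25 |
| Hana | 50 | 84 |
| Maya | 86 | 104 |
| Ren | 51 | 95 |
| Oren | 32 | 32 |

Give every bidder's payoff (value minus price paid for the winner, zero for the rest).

Ivan -7, Carol 0, Hana 0, Maya 0, Ren 0, Oren 0.

Bids in descending order: Ivan 122 > Maya 104 > Ren 95 > Hana 84 > Oren 32 > Carol 25.
Ivan has the top bid and wins; the price is the second-highest bid, 104.
Ivan's payoff = 97 − 104 = -7. All other bidders lose, so their payoff is 0.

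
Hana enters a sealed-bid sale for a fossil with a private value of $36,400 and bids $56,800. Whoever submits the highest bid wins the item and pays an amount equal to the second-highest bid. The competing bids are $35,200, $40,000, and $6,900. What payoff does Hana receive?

Hana's payoff: -$3,600.

Highest competing bid: $40,000.
Hana's bid $56,800 is the highest overall, so Hana wins and pays the second-highest bid, $40,000.
Payoff = value − price = $36,400 − $40,000 = -$3,600.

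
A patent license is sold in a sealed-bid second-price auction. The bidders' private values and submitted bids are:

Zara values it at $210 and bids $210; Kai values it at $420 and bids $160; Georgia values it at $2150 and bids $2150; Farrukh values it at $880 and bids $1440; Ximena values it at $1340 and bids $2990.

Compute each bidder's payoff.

Ordered from highest: Ximena $2990 > Georgia $2150 > Farrukh $1440 > Zara $210 > Kai $160.
Ximena has the top bid and wins; the price is the second-highest bid, $2150.
Ximena's payoff = $1340 − $2150 = -$810. All other bidders lose, so their payoff is 0.

Zara $0, Kai $0, Georgia $0, Farrukh $0, Ximena -$810.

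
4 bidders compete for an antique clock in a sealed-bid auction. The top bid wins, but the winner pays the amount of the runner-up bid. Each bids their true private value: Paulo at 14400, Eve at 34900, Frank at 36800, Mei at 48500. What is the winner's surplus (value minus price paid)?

Winner's surplus: 11700.

Ranking the bids: Mei 48500; Frank 36800; Eve 34900; Paulo 14400.
Mei wins with the top bid and pays the second-highest, 36800.
Surplus = 48500 − 36800 = 11700.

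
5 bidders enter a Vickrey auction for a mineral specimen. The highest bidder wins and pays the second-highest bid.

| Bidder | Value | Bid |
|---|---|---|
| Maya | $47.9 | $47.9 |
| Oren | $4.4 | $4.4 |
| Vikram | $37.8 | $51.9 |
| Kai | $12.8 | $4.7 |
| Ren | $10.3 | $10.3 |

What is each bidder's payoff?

Ranking the bids: Vikram $51.9 > Maya $47.9 > Ren $10.3 > Kai $4.7 > Oren $4.4.
Vikram has the top bid and wins; the price is the second-highest bid, $47.9.
Vikram's payoff = $37.8 − $47.9 = -$10.1. All other bidders lose, so their payoff is 0.

Maya $0.0, Oren $0.0, Vikram -$10.1, Kai $0.0, Ren $0.0.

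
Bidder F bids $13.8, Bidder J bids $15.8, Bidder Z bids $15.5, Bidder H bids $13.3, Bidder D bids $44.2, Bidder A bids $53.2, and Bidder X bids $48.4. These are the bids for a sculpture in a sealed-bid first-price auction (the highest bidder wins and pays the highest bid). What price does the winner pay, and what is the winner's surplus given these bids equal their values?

Price $53.2; surplus $0.0.

Ordered from highest: Bidder A $53.2, then Bidder X $48.4, then Bidder D $44.2, then Bidder J $15.8, then Bidder Z $15.5, then Bidder F $13.8, then Bidder H $13.3.
Bidder A is the highest bidder, so Bidder A wins.
Under the first-price rule, the price is the highest bid: $53.2.
Surplus = $53.2 − $53.2 = $0.0.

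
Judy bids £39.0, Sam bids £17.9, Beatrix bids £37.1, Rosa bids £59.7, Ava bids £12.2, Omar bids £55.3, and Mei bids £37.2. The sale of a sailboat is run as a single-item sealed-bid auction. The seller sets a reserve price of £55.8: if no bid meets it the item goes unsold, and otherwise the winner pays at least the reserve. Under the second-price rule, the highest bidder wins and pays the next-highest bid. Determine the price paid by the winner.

Sorted high to low: Rosa £59.7, then Omar £55.3, then Judy £39.0, then Mei £37.2, then Beatrix £37.1, then Sam £17.9, then Ava £12.2.
Rosa has the highest bid, so Rosa wins.
The second-highest bid is £55.3, but the reserve £55.8 is higher, so the price is the reserve.

£55.8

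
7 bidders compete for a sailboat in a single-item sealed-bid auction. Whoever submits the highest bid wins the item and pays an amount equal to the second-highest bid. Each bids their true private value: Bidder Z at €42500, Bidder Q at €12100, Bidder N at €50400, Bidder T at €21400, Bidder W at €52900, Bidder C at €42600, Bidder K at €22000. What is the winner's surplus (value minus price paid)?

Sorted high to low: Bidder W €52900; Bidder N €50400; Bidder C €42600; Bidder Z €42500; Bidder K €22000; Bidder T €21400; Bidder Q €12100.
Bidder W wins with the top bid and pays the second-highest, €50400.
Surplus = €52900 − €50400 = €2500.

Surplus = €2500.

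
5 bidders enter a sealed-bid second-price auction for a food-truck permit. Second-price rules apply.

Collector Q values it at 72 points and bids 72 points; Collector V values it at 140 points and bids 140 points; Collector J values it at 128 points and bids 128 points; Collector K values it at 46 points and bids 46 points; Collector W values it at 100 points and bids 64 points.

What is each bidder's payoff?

Payoffs: Collector Q 0 points, Collector V 12 points, Collector J 0 points, Collector K 0 points, Collector W 0 points.

Ordered from highest: Collector V 140 points > Collector J 128 points > Collector Q 72 points > Collector W 64 points > Collector K 46 points.
Collector V has the top bid and wins; the price is the second-highest bid, 128 points.
Collector V's payoff = 140 points − 128 points = 12 points. All other bidders lose, so their payoff is 0.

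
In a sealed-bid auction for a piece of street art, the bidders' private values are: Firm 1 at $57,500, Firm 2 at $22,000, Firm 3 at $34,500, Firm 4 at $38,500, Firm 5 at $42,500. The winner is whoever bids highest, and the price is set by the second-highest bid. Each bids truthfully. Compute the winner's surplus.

Ordered from highest: Firm 1 $57,500, then Firm 5 $42,500, then Firm 4 $38,500, then Firm 3 $34,500, then Firm 2 $22,000.
Firm 1 wins with the top bid and pays the second-highest, $42,500.
Surplus = $57,500 − $42,500 = $15,000.

$15,000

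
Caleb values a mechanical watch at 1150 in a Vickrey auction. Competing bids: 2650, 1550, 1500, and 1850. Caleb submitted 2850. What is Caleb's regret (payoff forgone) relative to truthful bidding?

The highest competing bid is 2650.
Bidding truthfully at 1150: the top bid is 2650 (a rival), so Caleb loses. Payoff = 0.
Bidding 2850: Caleb has the top bid, wins, and pays the second-highest bid 2650. Payoff = 1150 − 2650 = -1500.
Regret = truthful payoff − actual payoff = 0 − -1500 = 1500.

Regret: 1500.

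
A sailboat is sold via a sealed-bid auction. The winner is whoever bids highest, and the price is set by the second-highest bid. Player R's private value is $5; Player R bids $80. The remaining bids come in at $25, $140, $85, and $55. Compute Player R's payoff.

Highest competing bid: $140.
Player R's bid $80 is not the highest, so Player R loses, pays nothing, and earns zero payoff.

Payoff = $0.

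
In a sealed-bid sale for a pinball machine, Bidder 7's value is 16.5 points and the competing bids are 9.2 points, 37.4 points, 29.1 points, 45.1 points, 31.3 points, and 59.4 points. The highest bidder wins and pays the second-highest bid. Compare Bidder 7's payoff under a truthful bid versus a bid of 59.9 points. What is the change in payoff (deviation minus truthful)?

The highest competing bid is 59.4 points.
Bidding truthfully at 16.5 points: the top bid is 59.4 points (a rival), so Bidder 7 loses. Payoff = 0.0 points.
Bidding 59.9 points: Bidder 7 has the top bid, wins, and pays the second-highest bid 59.4 points. Payoff = 16.5 points − 59.4 points = -42.9 points.
Change = -42.9 points − 0.0 points = -42.9 points.

Payoff change: -42.9 points.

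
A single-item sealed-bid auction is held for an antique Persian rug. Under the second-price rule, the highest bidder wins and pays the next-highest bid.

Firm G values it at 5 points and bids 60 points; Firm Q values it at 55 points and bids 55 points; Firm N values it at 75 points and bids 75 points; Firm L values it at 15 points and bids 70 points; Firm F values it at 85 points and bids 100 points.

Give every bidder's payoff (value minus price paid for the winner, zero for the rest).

Firm G 0 points, Firm Q 0 points, Firm N 0 points, Firm L 0 points, Firm F 10 points.

Bids in descending order: Firm F 100 points > Firm N 75 points > Firm L 70 points > Firm G 60 points > Firm Q 55 points.
Firm F has the top bid and wins; the price is the second-highest bid, 75 points.
Firm F's payoff = 85 points − 75 points = 10 points. All other bidders lose, so their payoff is 0.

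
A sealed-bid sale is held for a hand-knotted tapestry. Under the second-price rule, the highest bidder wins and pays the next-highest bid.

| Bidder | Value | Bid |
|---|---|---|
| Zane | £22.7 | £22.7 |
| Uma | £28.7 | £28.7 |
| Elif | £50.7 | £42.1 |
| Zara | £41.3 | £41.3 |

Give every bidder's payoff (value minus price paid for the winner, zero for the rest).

Payoffs: Zane £0.0, Uma £0.0, Elif £9.4, Zara £0.0.

Ordered from highest: Elif £42.1; Zara £41.3; Uma £28.7; Zane £22.7.
Elif has the top bid and wins; the price is the second-highest bid, £41.3.
Elif's payoff = £50.7 − £41.3 = £9.4. All other bidders lose, so their payoff is 0.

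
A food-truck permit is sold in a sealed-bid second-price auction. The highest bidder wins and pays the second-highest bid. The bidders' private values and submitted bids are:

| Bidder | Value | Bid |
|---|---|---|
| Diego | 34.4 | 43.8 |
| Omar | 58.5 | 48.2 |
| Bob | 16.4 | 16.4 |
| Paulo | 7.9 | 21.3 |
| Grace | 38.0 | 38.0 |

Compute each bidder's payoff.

Sorted high to low: Omar 48.2, then Diego 43.8, then Grace 38.0, then Paulo 21.3, then Bob 16.4.
Omar has the top bid and wins; the price is the second-highest bid, 43.8.
Omar's payoff = 58.5 − 43.8 = 14.7. All other bidders lose, so their payoff is 0.

Diego 0.0, Omar 14.7, Bob 0.0, Paulo 0.0, Grace 0.0.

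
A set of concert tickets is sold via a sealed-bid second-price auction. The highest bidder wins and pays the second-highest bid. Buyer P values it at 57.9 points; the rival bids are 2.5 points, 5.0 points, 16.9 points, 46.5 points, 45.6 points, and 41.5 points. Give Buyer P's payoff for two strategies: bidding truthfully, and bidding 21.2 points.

The highest competing bid is 46.5 points.
Bidding truthfully at 57.9 points: Buyer P has the top bid, wins, and pays the second-highest bid 46.5 points. Payoff = 57.9 points − 46.5 points = 11.4 points.
Bidding 21.2 points: the top bid is 46.5 points (a rival), so Buyer P loses. Payoff = 0.0 points.

(a) 11.4 points  (b) 0.0 points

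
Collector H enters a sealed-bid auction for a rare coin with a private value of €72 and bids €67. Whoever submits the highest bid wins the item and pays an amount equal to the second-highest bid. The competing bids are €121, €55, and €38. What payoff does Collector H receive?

Payoff = €0.

Highest competing bid: €121.
Collector H's bid €67 is not the highest, so Collector H loses, pays nothing, and earns zero payoff.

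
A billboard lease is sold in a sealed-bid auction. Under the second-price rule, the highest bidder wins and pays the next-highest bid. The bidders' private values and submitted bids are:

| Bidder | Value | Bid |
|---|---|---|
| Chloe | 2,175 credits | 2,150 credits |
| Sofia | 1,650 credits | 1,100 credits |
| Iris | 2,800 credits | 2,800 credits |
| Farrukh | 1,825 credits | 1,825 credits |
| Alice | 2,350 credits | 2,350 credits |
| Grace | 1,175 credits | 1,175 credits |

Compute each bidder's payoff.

Chloe 0 credits, Sofia 0 credits, Iris 450 credits, Farrukh 0 credits, Alice 0 credits, Grace 0 credits.

Bids in descending order: Iris 2,800 credits > Alice 2,350 credits > Chloe 2,150 credits > Farrukh 1,825 credits > Grace 1,175 credits > Sofia 1,100 credits.
Iris has the top bid and wins; the price is the second-highest bid, 2,350 credits.
Iris's payoff = 2,800 credits − 2,350 credits = 450 credits. All other bidders lose, so their payoff is 0.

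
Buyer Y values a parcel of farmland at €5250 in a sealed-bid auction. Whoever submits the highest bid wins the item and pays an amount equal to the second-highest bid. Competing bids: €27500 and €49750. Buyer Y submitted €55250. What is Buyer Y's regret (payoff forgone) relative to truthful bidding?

The highest competing bid is €49750.
Bidding truthfully at €5250: the top bid is €49750 (a rival), so Buyer Y loses. Payoff = €0.
Bidding €55250: Buyer Y has the top bid, wins, and pays the second-highest bid €49750. Payoff = €5250 − €49750 = -€44500.
Regret = truthful payoff − actual payoff = €0 − -€44500 = €44500.
Deviating from a truthful bid can only lose payoff in a second-price auction — never gain.

Regret: €44500.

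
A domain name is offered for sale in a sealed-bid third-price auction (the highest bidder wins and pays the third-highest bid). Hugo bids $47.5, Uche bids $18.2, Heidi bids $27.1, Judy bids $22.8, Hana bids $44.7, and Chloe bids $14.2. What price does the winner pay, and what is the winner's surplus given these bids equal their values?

Sorted high to low: Hugo $47.5 > Hana $44.7 > Heidi $27.1 > Judy $22.8 > Uche $18.2 > Chloe $14.2.
Hugo is the highest bidder, so Hugo wins.
Under the third-price rule, the price is the third-highest bid: $27.1.
Surplus = $47.5 − $27.1 = $20.4.

Price $27.1; surplus $20.4.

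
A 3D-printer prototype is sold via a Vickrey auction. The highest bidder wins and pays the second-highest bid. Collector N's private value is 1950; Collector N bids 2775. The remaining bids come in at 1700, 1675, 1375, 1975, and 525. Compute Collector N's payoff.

Highest competing bid: 1975.
Collector N's bid 2775 is the highest overall, so Collector N wins and pays the second-highest bid, 1975.
Payoff = value − price = 1950 − 1975 = -25.
Overbidding won the item at a price above value — truthful bidding would have avoided this loss.

-25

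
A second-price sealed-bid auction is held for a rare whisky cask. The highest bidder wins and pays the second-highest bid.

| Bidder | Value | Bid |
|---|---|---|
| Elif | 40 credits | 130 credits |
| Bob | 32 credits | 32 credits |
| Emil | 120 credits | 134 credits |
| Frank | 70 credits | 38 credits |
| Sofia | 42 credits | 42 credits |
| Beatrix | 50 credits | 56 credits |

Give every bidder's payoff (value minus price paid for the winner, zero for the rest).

Ordered from highest: Emil 134 credits, then Elif 130 credits, then Beatrix 56 credits, then Sofia 42 credits, then Frank 38 credits, then Bob 32 credits.
Emil has the top bid and wins; the price is the second-highest bid, 130 credits.
Emil's payoff = 120 credits − 130 credits = -10 credits. All other bidders lose, so their payoff is 0.

Elif 0 credits, Bob 0 credits, Emil -10 credits, Frank 0 credits, Sofia 0 credits, Beatrix 0 credits.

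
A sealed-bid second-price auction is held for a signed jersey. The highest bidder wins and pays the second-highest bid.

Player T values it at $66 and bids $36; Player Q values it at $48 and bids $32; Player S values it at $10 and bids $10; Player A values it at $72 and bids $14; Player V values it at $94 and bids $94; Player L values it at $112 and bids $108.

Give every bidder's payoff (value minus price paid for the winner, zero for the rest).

Bids in descending order: Player L $108 > Player V $94 > Player T $36 > Player Q $32 > Player A $14 > Player S $10.
Player L has the top bid and wins; the price is the second-highest bid, $94.
Player L's payoff = $112 − $94 = $18. All other bidders lose, so their payoff is 0.

Payoffs: Player T $0, Player Q $0, Player S $0, Player A $0, Player V $0, Player L $18.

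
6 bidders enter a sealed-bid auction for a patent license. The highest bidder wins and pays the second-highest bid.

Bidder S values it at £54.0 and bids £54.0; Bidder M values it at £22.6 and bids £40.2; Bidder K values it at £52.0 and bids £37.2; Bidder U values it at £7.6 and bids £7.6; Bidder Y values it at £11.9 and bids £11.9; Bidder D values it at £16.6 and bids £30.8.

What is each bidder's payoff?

Bidder S £13.8, Bidder M £0.0, Bidder K £0.0, Bidder U £0.0, Bidder Y £0.0, Bidder D £0.0.

Ranking the bids: Bidder S £54.0 > Bidder M £40.2 > Bidder K £37.2 > Bidder D £30.8 > Bidder Y £11.9 > Bidder U £7.6.
Bidder S has the top bid and wins; the price is the second-highest bid, £40.2.
Bidder S's payoff = £54.0 − £40.2 = £13.8. All other bidders lose, so their payoff is 0.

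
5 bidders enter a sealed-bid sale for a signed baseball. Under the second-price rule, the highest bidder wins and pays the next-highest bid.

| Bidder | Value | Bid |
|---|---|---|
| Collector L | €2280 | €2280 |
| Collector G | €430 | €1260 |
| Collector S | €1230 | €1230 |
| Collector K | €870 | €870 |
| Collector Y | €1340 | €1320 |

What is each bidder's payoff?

Payoffs: Collector L €960, Collector G €0, Collector S €0, Collector K €0, Collector Y €0.

Ranking the bids: Collector L €2280; Collector Y €1320; Collector G €1260; Collector S €1230; Collector K €870.
Collector L has the top bid and wins; the price is the second-highest bid, €1320.
Collector L's payoff = €2280 − €1320 = €960. All other bidders lose, so their payoff is 0.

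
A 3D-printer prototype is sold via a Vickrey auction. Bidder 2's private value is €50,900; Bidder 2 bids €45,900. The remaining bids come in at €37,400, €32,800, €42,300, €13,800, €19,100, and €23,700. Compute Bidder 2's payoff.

€8,600

Highest competing bid: €42,300.
Bidder 2's bid €45,900 is the highest overall, so Bidder 2 wins and pays the second-highest bid, €42,300.
Payoff = value − price = €50,900 − €42,300 = €8,600.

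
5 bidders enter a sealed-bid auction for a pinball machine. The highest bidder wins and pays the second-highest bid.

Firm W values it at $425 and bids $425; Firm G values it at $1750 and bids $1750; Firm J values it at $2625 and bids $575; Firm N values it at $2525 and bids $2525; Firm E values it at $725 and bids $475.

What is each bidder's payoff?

Ranking the bids: Firm N $2525, then Firm G $1750, then Firm J $575, then Firm E $475, then Firm W $425.
Firm N has the top bid and wins; the price is the second-highest bid, $1750.
Firm N's payoff = $2525 − $1750 = $775. All other bidders lose, so their payoff is 0.

Payoffs: Firm W $0, Firm G $0, Firm J $0, Firm N $775, Firm E $0.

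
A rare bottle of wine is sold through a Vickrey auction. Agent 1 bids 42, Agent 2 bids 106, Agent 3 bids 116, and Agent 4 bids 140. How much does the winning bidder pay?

Ranking the bids: Agent 4 140 > Agent 3 116 > Agent 2 106 > Agent 1 42.
Agent 4 has the highest bid, so Agent 4 wins.
The second-highest bid is 116, so that is what Agent 4 pays.

Price paid: 116.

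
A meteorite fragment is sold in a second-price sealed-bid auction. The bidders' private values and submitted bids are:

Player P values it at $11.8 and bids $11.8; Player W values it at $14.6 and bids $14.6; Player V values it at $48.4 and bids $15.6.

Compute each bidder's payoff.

Bids in descending order: Player V $15.6; Player W $14.6; Player P $11.8.
Player V has the top bid and wins; the price is the second-highest bid, $14.6.
Player V's payoff = $48.4 − $14.6 = $33.8. All other bidders lose, so their payoff is 0.

Payoffs: Player P $0.0, Player W $0.0, Player V $33.8.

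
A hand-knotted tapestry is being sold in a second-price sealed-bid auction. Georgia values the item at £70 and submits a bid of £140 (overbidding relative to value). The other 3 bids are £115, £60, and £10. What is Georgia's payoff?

Georgia's payoff: -£45.

Highest competing bid: £115.
Georgia's bid £140 is the highest overall, so Georgia wins and pays the second-highest bid, £115.
Payoff = value − price = £70 − £115 = -£45.
Overbidding won the item at a price above value — truthful bidding would have avoided this loss.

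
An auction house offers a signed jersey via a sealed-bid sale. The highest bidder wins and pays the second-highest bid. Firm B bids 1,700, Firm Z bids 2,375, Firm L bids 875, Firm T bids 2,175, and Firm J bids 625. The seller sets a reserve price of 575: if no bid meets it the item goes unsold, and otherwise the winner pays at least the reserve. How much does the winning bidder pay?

Ranking the bids: Firm Z 2,375 > Firm T 2,175 > Firm B 1,700 > Firm L 875 > Firm J 625.
Firm Z has the highest bid, so Firm Z wins.
The second-highest bid is 2,175, which exceeds the reserve, so that sets the price.

Price paid: 2,175.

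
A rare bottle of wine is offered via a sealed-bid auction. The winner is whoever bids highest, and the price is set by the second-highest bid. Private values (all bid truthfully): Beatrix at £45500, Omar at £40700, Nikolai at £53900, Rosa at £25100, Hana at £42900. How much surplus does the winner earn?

Sorted high to low: Nikolai £53900; Beatrix £45500; Hana £42900; Omar £40700; Rosa £25100.
Nikolai wins with the top bid and pays the second-highest, £45500.
Surplus = £53900 − £45500 = £8400.

Winner's surplus: £8400.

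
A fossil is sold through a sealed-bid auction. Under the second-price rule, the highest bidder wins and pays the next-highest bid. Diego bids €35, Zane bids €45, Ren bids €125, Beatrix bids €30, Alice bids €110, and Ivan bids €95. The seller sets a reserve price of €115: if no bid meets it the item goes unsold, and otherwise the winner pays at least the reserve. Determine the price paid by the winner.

Ordered from highest: Ren €125, then Alice €110, then Ivan €95, then Zane €45, then Diego €35, then Beatrix €30.
Ren has the highest bid, so Ren wins.
The second-highest bid is €110, but the reserve €115 is higher, so the price is the reserve.

€115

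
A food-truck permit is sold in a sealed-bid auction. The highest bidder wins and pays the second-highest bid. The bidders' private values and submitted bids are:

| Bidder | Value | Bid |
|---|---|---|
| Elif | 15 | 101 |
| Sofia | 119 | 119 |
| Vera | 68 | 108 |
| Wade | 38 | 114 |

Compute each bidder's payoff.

Payoffs: Elif 0, Sofia 5, Vera 0, Wade 0.

Ranking the bids: Sofia 119; Wade 114; Vera 108; Elif 101.
Sofia has the top bid and wins; the price is the second-highest bid, 114.
Sofia's payoff = 119 − 114 = 5. All other bidders lose, so their payoff is 0.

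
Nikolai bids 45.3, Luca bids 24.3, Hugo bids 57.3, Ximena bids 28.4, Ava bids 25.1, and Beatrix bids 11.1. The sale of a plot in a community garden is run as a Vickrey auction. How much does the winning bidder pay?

Ordered from highest: Hugo 57.3, then Nikolai 45.3, then Ximena 28.4, then Ava 25.1, then Luca 24.3, then Beatrix 11.1.
Hugo has the highest bid, so Hugo wins.
The second-highest bid is 45.3, so that is what Hugo pays.

The winner pays 45.3.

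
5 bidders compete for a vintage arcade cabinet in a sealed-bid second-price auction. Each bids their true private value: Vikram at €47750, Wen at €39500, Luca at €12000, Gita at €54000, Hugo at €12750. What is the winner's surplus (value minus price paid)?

€6250

Ordered from highest: Gita €54000; Vikram €47750; Wen €39500; Hugo €12750; Luca €12000.
Gita wins with the top bid and pays the second-highest, €47750.
Surplus = €54000 − €47750 = €6250.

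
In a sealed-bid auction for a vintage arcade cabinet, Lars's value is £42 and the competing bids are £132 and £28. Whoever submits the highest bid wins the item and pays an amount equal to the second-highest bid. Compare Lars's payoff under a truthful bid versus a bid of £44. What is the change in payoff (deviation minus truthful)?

The highest competing bid is £132.
Bidding truthfully at £42: the top bid is £132 (a rival), so Lars loses. Payoff = £0.
Bidding £44: the top bid is £132 (a rival), so Lars loses. Payoff = £0.
Change = £0 − £0 = £0.

£0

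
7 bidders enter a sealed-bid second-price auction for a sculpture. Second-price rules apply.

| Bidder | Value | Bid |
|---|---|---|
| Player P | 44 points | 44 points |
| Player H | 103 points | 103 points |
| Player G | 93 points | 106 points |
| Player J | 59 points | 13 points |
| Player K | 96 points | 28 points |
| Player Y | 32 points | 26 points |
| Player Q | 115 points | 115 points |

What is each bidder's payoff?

Ranking the bids: Player Q 115 points; Player G 106 points; Player H 103 points; Player P 44 points; Player K 28 points; Player Y 26 points; Player J 13 points.
Player Q has the top bid and wins; the price is the second-highest bid, 106 points.
Player Q's payoff = 115 points − 106 points = 9 points. All other bidders lose, so their payoff is 0.

Payoffs: Player P 0 points, Player H 0 points, Player G 0 points, Player J 0 points, Player K 0 points, Player Y 0 points, Player Q 9 points.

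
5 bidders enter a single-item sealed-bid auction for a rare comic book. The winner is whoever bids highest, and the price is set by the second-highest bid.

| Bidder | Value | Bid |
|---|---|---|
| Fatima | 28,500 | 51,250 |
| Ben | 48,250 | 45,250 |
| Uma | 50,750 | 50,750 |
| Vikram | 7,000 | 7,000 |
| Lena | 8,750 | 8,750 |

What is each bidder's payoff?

Ordered from highest: Fatima 51,250 > Uma 50,750 > Ben 45,250 > Lena 8,750 > Vikram 7,000.
Fatima has the top bid and wins; the price is the second-highest bid, 50,750.
Fatima's payoff = 28,500 − 50,750 = -22,250. All other bidders lose, so their payoff is 0.

Payoffs: Fatima -22,250, Ben 0, Uma 0, Vikram 0, Lena 0.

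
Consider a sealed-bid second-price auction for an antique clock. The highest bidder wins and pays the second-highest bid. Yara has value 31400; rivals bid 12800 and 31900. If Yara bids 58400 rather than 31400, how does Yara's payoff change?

The highest competing bid is 31900.
Bidding truthfully at 31400: the top bid is 31900 (a rival), so Yara loses. Payoff = 0.
Bidding 58400: Yara has the top bid, wins, and pays the second-highest bid 31900. Payoff = 31400 − 31900 = -500.
Change = -500 − 0 = -500.

Payoff change: -500.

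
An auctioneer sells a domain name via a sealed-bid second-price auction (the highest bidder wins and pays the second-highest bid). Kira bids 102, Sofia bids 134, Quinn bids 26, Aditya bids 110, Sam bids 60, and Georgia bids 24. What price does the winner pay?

110

Ordered from highest: Sofia 134 > Aditya 110 > Kira 102 > Sam 60 > Quinn 26 > Georgia 24.
Sofia is the highest bidder, so Sofia wins.
Under the second-price rule, the price is the second-highest bid: 110.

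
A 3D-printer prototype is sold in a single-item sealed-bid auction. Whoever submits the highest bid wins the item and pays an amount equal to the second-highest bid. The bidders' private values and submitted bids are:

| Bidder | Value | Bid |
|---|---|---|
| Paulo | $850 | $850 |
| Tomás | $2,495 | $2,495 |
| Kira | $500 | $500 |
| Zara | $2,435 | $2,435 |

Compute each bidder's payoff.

Payoffs: Paulo $0, Tomás $60, Kira $0, Zara $0.

Ranking the bids: Tomás $2,495; Zara $2,435; Paulo $850; Kira $500.
Tomás has the top bid and wins; the price is the second-highest bid, $2,435.
Tomás's payoff = $2,495 − $2,435 = $60. All other bidders lose, so their payoff is 0.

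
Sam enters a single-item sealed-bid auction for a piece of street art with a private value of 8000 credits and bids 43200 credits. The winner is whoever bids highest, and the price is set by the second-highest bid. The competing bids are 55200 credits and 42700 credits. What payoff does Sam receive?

Highest competing bid: 55200 credits.
Sam's bid 43200 credits is not the highest, so Sam loses, pays nothing, and earns zero payoff.

Sam's payoff: 0 credits.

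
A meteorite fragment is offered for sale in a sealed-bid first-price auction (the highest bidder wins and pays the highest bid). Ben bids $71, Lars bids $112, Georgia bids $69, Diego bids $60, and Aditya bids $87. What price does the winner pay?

$112

Ordered from highest: Lars $112; Aditya $87; Ben $71; Georgia $69; Diego $60.
Lars is the highest bidder, so Lars wins.
Under the first-price rule, the price is the highest bid: $112.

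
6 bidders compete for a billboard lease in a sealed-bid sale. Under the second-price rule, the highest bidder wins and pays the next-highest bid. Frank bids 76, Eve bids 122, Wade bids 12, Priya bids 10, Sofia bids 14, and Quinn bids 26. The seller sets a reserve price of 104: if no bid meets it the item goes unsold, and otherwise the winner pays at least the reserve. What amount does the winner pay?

Sorted high to low: Eve 122; Frank 76; Quinn 26; Sofia 14; Wade 12; Priya 10.
Eve has the highest bid, so Eve wins.
The second-highest bid is 76, but the reserve 104 is higher, so the price is the reserve.

Price paid: 104.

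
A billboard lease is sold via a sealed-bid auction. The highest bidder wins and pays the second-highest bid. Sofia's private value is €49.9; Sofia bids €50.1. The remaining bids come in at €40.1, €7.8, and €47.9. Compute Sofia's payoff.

Highest competing bid: €47.9.
Sofia's bid €50.1 is the highest overall, so Sofia wins and pays the second-highest bid, €47.9.
Payoff = value − price = €49.9 − €47.9 = €2.0.

€2.0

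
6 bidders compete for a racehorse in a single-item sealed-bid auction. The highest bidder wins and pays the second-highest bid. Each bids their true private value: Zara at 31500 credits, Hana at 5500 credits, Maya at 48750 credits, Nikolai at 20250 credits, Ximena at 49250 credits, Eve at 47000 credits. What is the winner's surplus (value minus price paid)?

Surplus = 500 credits.

Bids in descending order: Ximena 49250 credits; Maya 48750 credits; Eve 47000 credits; Zara 31500 credits; Nikolai 20250 credits; Hana 5500 credits.
Ximena wins with the top bid and pays the second-highest, 48750 credits.
Surplus = 49250 credits − 48750 credits = 500 credits.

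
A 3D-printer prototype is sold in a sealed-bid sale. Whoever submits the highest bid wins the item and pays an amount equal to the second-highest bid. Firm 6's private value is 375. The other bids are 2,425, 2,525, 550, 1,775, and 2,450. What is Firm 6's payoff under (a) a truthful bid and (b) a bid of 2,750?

The highest competing bid is 2,525.
Bidding truthfully at 375: the top bid is 2,525 (a rival), so Firm 6 loses. Payoff = 0.
Bidding 2,750: Firm 6 has the top bid, wins, and pays the second-highest bid 2,525. Payoff = 375 − 2,525 = -2,150.
This is the dominant-strategy logic: truthful bidding weakly beats any alternative.

Truthful: 0; alternative: -2,150.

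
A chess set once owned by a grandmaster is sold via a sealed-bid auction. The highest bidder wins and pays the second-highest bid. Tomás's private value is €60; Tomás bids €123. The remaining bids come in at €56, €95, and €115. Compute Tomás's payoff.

-€55

Highest competing bid: €115.
Tomás's bid €123 is the highest overall, so Tomás wins and pays the second-highest bid, €115.
Payoff = value − price = €60 − €115 = -€55.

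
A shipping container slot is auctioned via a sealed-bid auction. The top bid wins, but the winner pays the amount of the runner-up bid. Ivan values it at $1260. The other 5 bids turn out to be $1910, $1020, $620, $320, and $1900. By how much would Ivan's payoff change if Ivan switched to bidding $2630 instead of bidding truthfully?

-$650

The highest competing bid is $1910.
Bidding truthfully at $1260: the top bid is $1910 (a rival), so Ivan loses. Payoff = $0.
Bidding $2630: Ivan has the top bid, wins, and pays the second-highest bid $1910. Payoff = $1260 − $1910 = -$650.
Change = -$650 − $0 = -$650.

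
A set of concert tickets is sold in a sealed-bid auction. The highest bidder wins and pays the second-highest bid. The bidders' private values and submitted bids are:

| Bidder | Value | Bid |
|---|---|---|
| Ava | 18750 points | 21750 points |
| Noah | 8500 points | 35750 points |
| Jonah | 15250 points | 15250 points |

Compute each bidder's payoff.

Sorted high to low: Noah 35750 points > Ava 21750 points > Jonah 15250 points.
Noah has the top bid and wins; the price is the second-highest bid, 21750 points.
Noah's payoff = 8500 points − 21750 points = -13250 points. All other bidders lose, so their payoff is 0.

Ava 0 points, Noah -13250 points, Jonah 0 points.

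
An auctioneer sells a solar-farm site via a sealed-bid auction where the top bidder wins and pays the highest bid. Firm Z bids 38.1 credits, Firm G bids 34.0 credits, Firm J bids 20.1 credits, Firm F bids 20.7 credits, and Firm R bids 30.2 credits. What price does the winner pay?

The winner pays 38.1 credits.

Sorted high to low: Firm Z 38.1 credits > Firm G 34.0 credits > Firm R 30.2 credits > Firm F 20.7 credits > Firm J 20.1 credits.
Firm Z is the highest bidder, so Firm Z wins.
Under the first-price rule, the price is the highest bid: 38.1 credits.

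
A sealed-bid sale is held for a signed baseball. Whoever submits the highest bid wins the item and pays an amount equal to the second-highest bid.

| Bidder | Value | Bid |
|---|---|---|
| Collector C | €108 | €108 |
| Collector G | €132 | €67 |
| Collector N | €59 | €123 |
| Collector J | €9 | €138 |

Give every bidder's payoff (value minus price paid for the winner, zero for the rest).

Collector C €0, Collector G €0, Collector N €0, Collector J -€114.

Bids in descending order: Collector J €138, then Collector N €123, then Collector C €108, then Collector G €67.
Collector J has the top bid and wins; the price is the second-highest bid, €123.
Collector J's payoff = €9 − €123 = -€114. All other bidders lose, so their payoff is 0.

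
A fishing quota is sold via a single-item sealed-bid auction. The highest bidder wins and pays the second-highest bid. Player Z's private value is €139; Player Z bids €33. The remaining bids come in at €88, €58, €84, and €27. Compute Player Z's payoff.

Player Z's payoff: €0.

Highest competing bid: €88.
Player Z's bid €33 is not the highest, so Player Z loses, pays nothing, and earns zero payoff.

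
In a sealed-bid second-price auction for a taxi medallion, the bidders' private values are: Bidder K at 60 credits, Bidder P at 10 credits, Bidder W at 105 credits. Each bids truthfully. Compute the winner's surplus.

Winner's surplus: 45 credits.

Ordered from highest: Bidder W 105 credits, then Bidder K 60 credits, then Bidder P 10 credits.
Bidder W wins with the top bid and pays the second-highest, 60 credits.
Surplus = 105 credits − 60 credits = 45 credits.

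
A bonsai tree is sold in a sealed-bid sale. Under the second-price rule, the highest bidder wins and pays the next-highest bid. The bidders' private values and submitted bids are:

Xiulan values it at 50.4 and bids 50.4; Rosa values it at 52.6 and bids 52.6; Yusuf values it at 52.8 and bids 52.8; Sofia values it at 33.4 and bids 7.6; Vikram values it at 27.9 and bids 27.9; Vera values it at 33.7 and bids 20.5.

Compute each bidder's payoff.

Payoffs: Xiulan 0.0, Rosa 0.0, Yusuf 0.2, Sofia 0.0, Vikram 0.0, Vera 0.0.

Ordered from highest: Yusuf 52.8, then Rosa 52.6, then Xiulan 50.4, then Vikram 27.9, then Vera 20.5, then Sofia 7.6.
Yusuf has the top bid and wins; the price is the second-highest bid, 52.6.
Yusuf's payoff = 52.8 − 52.6 = 0.2. All other bidders lose, so their payoff is 0.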